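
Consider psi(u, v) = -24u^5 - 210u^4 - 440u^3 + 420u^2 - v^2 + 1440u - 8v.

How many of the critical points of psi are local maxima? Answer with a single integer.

psi separates as a function of u plus a function of v, so ∇psi=0 decouples.
∂psi/∂u = -120(u - 1)(u + 1)(u + 3)(u + 4) = 0 at u ∈ {-4, -3, -1, 1}; ∂psi/∂v = -2(v + 4) = 0 at v ∈ {-4}.
The Hessian is diagonal: diag(psi_uu, psi_vv). Second derivatives: psi_uu(-4)=1800, psi_uu(-3)=-960, psi_uu(-1)=1440, psi_uu(1)=-4800; psi_vv(-4)=-2.
Local maxima occur where both diagonal entries negative: (-3, -4), (1, -4). Count: 2.

2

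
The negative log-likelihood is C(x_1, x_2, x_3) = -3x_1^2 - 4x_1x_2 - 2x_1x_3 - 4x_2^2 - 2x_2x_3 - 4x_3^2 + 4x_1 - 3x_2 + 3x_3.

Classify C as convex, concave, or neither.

C is quadratic, so its Hessian is the constant matrix H = [[-6, -4, -2], [-4, -8, -2], [-2, -2, -8]].
Leading principal minors: -6, 32, -232.
Signs alternate −, +, − ⇒ H ≺ 0 ⇒ concave.

concave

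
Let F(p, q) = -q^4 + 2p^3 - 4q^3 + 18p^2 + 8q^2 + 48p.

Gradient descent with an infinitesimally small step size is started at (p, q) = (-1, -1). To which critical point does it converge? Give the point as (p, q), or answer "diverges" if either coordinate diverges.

(-2, 0)

F is separable, so gradient descent decouples: p follows -∂F/∂p, q follows -∂F/∂q.
∂F/∂p = 6(p + 2)(p + 4); at p=-1 this is 18, so p decreases.
∂F/∂q = -4q(q - 1)(q + 4); at q=-1 this is -24, so q increases.
p converges to its nearest critical value -2 (a local min of the p-part); q converges to 0. The iterate converges to (-2, 0).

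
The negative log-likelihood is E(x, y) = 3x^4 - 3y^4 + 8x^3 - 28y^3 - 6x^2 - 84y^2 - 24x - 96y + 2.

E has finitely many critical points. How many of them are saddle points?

E separates as a function of x plus a function of y, so ∇E=0 decouples.
∂E/∂x = 12(x - 1)(x + 1)(x + 2) = 0 at x ∈ {-2, -1, 1}; ∂E/∂y = -12(y + 1)(y + 2)(y + 4) = 0 at y ∈ {-4, -2, -1}.
The Hessian is diagonal: diag(E_xx, E_yy). Second derivatives: E_xx(-2)=36, E_xx(-1)=-24, E_xx(1)=72; E_yy(-4)=-72, E_yy(-2)=24, E_yy(-1)=-36.
Saddle points occur where the two diagonal entries have opposite signs: (-2, -4), (-2, -1), (-1, -2), (1, -4), (1, -1). Count: 5.

5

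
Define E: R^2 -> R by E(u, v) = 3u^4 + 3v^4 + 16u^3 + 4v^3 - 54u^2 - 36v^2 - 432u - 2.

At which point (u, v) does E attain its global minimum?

(3, -3)

E(u,v) separates as P(u) + Q(v) − 2, so its minimum is min P + min Q − 2.
P'(u) = 12(u - 3)(u + 3)(u + 4) vanishes at u ∈ {-4, -3, 3}; Q'(v) = 12v(v - 2)(v + 3) vanishes at v ∈ {-3, 0, 2}.
Local minima of P (where P''>0): P(-4)=608, P(3)=-1107. Local minima of Q: Q(-3)=-189, Q(2)=-64.
So the global minimum of E is P(3) + Q(-3) − 2 = -1107 − 189 − 2 = -1298, attained at (3, -3).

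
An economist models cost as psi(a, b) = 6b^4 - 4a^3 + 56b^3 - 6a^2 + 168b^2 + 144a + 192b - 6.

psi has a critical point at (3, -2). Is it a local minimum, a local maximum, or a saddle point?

local maximum

The mixed partial ∂²psi/∂a∂b is 0, so the Hessian at any point is diag(psi_aa, psi_bb) = diag(-12(2a + 1), 24(3b^2 + 14b + 14)).
At (3, -2): H = diag(-84, -48).
Both eigenvalues are negative, so H is negative definite: a local maximum.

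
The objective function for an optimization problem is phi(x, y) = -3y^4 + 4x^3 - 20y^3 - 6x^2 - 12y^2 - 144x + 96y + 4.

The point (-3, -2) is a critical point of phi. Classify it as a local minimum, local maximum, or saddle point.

saddle point

The mixed partial ∂²phi/∂x∂y is 0, so the Hessian at any point is diag(phi_xx, phi_yy) = diag(12(2x - 1), -12(3y^2 + 10y + 2)).
At (-3, -2): H = diag(-84, 72).
The eigenvalues have opposite signs, so H is indefinite: a saddle point.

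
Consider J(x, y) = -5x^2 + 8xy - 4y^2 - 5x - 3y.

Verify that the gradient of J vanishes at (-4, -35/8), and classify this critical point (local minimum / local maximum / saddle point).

local maximum

∇J = (-10x + 8y - 5, 8x - 8y - 3); substituting (-4, -35/8) gives ∇J = (0, 0), so (-4, -35/8) is indeed a critical point.
The Hessian of J is constant: H = [[-10, 8], [8, -8]].
det(H) = (-10)·(-8) − 8² = 16.
det(H) > 0 and tr(H) = -18 < 0, so H is negative definite and the point is a local maximum.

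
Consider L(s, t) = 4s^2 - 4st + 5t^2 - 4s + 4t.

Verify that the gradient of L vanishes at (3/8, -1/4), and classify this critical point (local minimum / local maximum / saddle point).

∇L = (8s - 4t - 4, -4s + 10t + 4); substituting (3/8, -1/4) gives ∇L = (0, 0), so (3/8, -1/4) is indeed a critical point.
The Hessian of L is constant: H = [[8, -4], [-4, 10]].
det(H) = 8·10 − (-4)² = 64.
det(H) > 0 and tr(H) = 18 > 0, so H is positive definite and the point is a local minimum.

local minimum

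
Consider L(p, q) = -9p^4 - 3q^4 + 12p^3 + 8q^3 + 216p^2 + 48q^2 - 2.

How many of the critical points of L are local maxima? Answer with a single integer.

4

L separates as a function of p plus a function of q, so ∇L=0 decouples.
∂L/∂p = -36p(p - 4)(p + 3) = 0 at p ∈ {-3, 0, 4}; ∂L/∂q = -12q(q - 4)(q + 2) = 0 at q ∈ {-2, 0, 4}.
The Hessian is diagonal: diag(L_pp, L_qq). Second derivatives: L_pp(-3)=-756, L_pp(0)=432, L_pp(4)=-1008; L_qq(-2)=-144, L_qq(0)=96, L_qq(4)=-288.
Local maxima occur where both diagonal entries negative: (-3, -2), (-3, 4), (4, -2), (4, 4). Count: 4.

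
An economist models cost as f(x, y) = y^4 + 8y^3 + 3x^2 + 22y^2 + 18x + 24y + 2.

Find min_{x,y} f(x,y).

f(x,y) separates as P(x) + Q(y) + 2, so its minimum is min P + min Q + 2.
P'(x) = 6x + 18 vanishes at x ∈ {-3}; Q'(y) = 4(y + 1)(y + 2)(y + 3) vanishes at y ∈ {-3, -2, -1}.
Local minima of P (where P''>0): P(-3)=-27. Local minima of Q: Q(-3)=-9, Q(-1)=-9.
So the global minimum of f is P(-3) + Q(-3) + 2 = -27 − 9 + 2 = -34, attained at (-3, -3).

-34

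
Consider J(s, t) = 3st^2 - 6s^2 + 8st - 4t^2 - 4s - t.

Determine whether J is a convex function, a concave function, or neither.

The term 3st^2 is cubic, so the Hessian is not constant.
∂²J/∂t² = 6s - 8, which takes both signs as s varies (negative for sufficiently negative s). A diagonal entry of the Hessian changing sign means the Hessian is neither positive- nor negative-semidefinite on all of R^2.

neither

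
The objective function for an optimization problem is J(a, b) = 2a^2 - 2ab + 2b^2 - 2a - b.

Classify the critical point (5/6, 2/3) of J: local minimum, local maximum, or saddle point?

The Hessian of J is constant: H = [[4, -2], [-2, 4]].
det(H) = 4·4 − (-2)² = 12.
det(H) > 0 and tr(H) = 8 > 0, so H is positive definite and the point is a local minimum.

local minimum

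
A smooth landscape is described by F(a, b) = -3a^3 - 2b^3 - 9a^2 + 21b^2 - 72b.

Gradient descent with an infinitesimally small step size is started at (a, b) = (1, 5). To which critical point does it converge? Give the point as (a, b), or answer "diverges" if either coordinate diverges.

F is separable, so gradient descent decouples: a follows -∂F/∂a, b follows -∂F/∂b.
∂F/∂a = -9a(a + 2); at a=1 this is -27, so a increases.
∂F/∂b = -6(b - 4)(b - 3); at b=5 this is -12, so b increases.
The a-coordinate has no critical point in that direction and runs off to infinity.

diverges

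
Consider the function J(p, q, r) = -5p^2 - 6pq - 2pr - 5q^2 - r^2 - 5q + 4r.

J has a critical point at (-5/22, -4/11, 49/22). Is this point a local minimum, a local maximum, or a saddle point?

The Hessian is constant: H = [[-10, -6, -2], [-6, -10, 0], [-2, 0, -2]].
Leading principal minors: Δ₁ = -10, Δ₂ = 64, Δ₃ = -88.
The minors alternate sign starting negative (−, +, −), so H is negative definite: a local maximum.

local maximum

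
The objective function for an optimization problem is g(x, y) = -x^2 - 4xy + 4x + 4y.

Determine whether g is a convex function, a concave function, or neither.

neither

g is quadratic, so its Hessian is the constant matrix H = [[-2, -4], [-4, 0]].
det(H) = -16, tr(H) = -2.
det(H) < 0, so H is indefinite: neither convex nor concave.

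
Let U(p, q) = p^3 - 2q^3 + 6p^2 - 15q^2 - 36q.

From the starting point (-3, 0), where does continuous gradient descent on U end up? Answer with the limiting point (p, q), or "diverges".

diverges

U is separable, so gradient descent decouples: p follows -∂U/∂p, q follows -∂U/∂q.
∂U/∂p = 3p(p + 4); at p=-3 this is -9, so p increases.
∂U/∂q = -6(q + 2)(q + 3); at q=0 this is -36, so q increases.
The q-coordinate has no critical point in that direction and runs off to infinity.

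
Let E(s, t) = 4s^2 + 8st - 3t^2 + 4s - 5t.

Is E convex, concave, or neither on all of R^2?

E is quadratic, so its Hessian is the constant matrix H = [[8, 8], [8, -6]].
det(H) = -112, tr(H) = 2.
det(H) < 0, so H is indefinite: neither convex nor concave.

neither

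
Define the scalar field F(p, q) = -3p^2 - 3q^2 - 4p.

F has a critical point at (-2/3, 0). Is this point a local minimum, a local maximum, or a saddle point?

local maximum

The Hessian of F is constant: H = [[-6, 0], [0, -6]].
det(H) = (-6)·(-6) − 0² = 36.
det(H) > 0 and tr(H) = -12 < 0, so H is negative definite and the point is a local maximum.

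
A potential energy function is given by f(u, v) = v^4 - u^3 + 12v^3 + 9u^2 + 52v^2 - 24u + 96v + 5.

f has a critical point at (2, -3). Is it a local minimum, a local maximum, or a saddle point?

The mixed partial ∂²f/∂u∂v is 0, so the Hessian at any point is diag(f_uu, f_vv) = diag(6(-u + 3), 4(3v^2 + 18v + 26)).
At (2, -3): H = diag(6, -4).
The eigenvalues have opposite signs, so H is indefinite: a saddle point.

saddle point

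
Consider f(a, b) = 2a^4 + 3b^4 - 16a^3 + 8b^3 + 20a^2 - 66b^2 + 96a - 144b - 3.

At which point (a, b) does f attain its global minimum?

f(a,b) separates as P(a) + Q(b) − 3, so its minimum is min P + min Q − 3.
P'(a) = 8(a - 4)(a - 3)(a + 1) vanishes at a ∈ {-1, 3, 4}; Q'(b) = 12(b - 3)(b + 1)(b + 4) vanishes at b ∈ {-4, -1, 3}.
Local minima of P (where P''>0): P(-1)=-58, P(4)=192. Local minima of Q: Q(-4)=-224, Q(3)=-567.
So the global minimum of f is P(-1) + Q(3) − 3 = -58 − 567 − 3 = -628, attained at (-1, 3).

(-1, 3)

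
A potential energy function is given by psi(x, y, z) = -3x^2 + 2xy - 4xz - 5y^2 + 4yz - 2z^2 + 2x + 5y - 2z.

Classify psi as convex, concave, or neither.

concave

psi is quadratic, so its Hessian is the constant matrix H = [[-6, 2, -4], [2, -10, 4], [-4, 4, -4]].
Leading principal minors: -6, 56, -32.
Signs alternate −, +, − ⇒ H ≺ 0 ⇒ concave.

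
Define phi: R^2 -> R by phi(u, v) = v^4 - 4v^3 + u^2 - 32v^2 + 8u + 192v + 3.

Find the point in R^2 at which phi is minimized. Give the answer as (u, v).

(-4, -4)

phi(u,v) separates as P(u) + Q(v) + 3, so its minimum is min P + min Q + 3.
P'(u) = 2u + 8 vanishes at u ∈ {-4}; Q'(v) = 4(v - 4)(v - 3)(v + 4) vanishes at v ∈ {-4, 3, 4}.
Local minima of P (where P''>0): P(-4)=-16. Local minima of Q: Q(-4)=-768, Q(4)=256.
So the global minimum of phi is P(-4) + Q(-4) + 3 = -16 − 768 + 3 = -781, attained at (-4, -4).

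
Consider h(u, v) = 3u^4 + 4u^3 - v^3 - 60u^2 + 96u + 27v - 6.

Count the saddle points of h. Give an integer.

h separates as a function of u plus a function of v, so ∇h=0 decouples.
∂h/∂u = 12(u - 2)(u - 1)(u + 4) = 0 at u ∈ {-4, 1, 2}; ∂h/∂v = -3(v - 3)(v + 3) = 0 at v ∈ {-3, 3}.
The Hessian is diagonal: diag(h_uu, h_vv). Second derivatives: h_uu(-4)=360, h_uu(1)=-60, h_uu(2)=72; h_vv(-3)=18, h_vv(3)=-18.
Saddle points occur where the two diagonal entries have opposite signs: (-4, 3), (1, -3), (2, 3). Count: 3.

3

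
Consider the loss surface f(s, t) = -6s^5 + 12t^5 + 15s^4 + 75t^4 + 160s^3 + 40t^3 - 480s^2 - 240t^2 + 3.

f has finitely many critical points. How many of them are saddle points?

f separates as a function of s plus a function of t, so ∇f=0 decouples.
∂f/∂s = -30s(s - 4)(s - 2)(s + 4) = 0 at s ∈ {-4, 0, 2, 4}; ∂f/∂t = 60t(t - 1)(t + 2)(t + 4) = 0 at t ∈ {-4, -2, 0, 1}.
The Hessian is diagonal: diag(f_ss, f_tt). Second derivatives: f_ss(-4)=5760, f_ss(0)=-960, f_ss(2)=720, f_ss(4)=-1920; f_tt(-4)=-2400, f_tt(-2)=720, f_tt(0)=-480, f_tt(1)=900.
Saddle points occur where the two diagonal entries have opposite signs: (-4, -4), (-4, 0), (0, -2), (0, 1), (2, -4), (2, 0), (4, -2), (4, 1). Count: 8.

8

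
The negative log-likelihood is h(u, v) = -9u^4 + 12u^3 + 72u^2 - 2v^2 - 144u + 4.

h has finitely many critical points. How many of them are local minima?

0

h separates as a function of u plus a function of v, so ∇h=0 decouples.
∂h/∂u = -36(u - 2)(u - 1)(u + 2) = 0 at u ∈ {-2, 1, 2}; ∂h/∂v = -4v = 0 at v ∈ {0}.
The Hessian is diagonal: diag(h_uu, h_vv). Second derivatives: h_uu(-2)=-432, h_uu(1)=108, h_uu(2)=-144; h_vv(0)=-4.
Local minima occur where both diagonal entries positive: none. Count: 0.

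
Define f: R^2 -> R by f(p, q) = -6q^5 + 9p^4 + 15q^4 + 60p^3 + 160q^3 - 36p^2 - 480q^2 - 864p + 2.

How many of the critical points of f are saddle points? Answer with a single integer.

f separates as a function of p plus a function of q, so ∇f=0 decouples.
∂f/∂p = 36(p - 2)(p + 3)(p + 4) = 0 at p ∈ {-4, -3, 2}; ∂f/∂q = -30q(q - 4)(q - 2)(q + 4) = 0 at q ∈ {-4, 0, 2, 4}.
The Hessian is diagonal: diag(f_pp, f_qq). Second derivatives: f_pp(-4)=216, f_pp(-3)=-180, f_pp(2)=1080; f_qq(-4)=5760, f_qq(0)=-960, f_qq(2)=720, f_qq(4)=-1920.
Saddle points occur where the two diagonal entries have opposite signs: (-4, 0), (-4, 4), (-3, -4), (-3, 2), (2, 0), (2, 4). Count: 6.

6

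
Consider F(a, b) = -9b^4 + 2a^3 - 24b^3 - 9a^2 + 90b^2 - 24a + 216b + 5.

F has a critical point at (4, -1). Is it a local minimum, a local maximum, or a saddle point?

local minimum

The mixed partial ∂²F/∂a∂b is 0, so the Hessian at any point is diag(F_aa, F_bb) = diag(6(2a - 3), 36(-3b^2 - 4b + 5)).
At (4, -1): H = diag(30, 216).
Both eigenvalues are positive, so H is positive definite: a local minimum.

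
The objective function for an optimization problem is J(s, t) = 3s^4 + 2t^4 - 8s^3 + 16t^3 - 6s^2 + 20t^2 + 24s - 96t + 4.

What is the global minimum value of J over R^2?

J(s,t) separates as P(s) + Q(t) + 4, so its minimum is min P + min Q + 4.
P'(s) = 12(s - 2)(s - 1)(s + 1) vanishes at s ∈ {-1, 1, 2}; Q'(t) = 8(t - 1)(t + 3)(t + 4) vanishes at t ∈ {-4, -3, 1}.
Local minima of P (where P''>0): P(-1)=-19, P(2)=8. Local minima of Q: Q(-4)=192, Q(1)=-58.
So the global minimum of J is P(-1) + Q(1) + 4 = -19 − 58 + 4 = -73, attained at (-1, 1).

-73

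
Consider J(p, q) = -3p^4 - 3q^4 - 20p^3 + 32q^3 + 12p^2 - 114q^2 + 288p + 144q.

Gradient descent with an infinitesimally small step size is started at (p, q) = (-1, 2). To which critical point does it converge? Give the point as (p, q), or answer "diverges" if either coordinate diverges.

(-3, 3)

J is separable, so gradient descent decouples: p follows -∂J/∂p, q follows -∂J/∂q.
∂J/∂p = -12(p - 2)(p + 3)(p + 4); at p=-1 this is 216, so p decreases.
∂J/∂q = -12(q - 4)(q - 3)(q - 1); at q=2 this is -24, so q increases.
p converges to its nearest critical value -3 (a local min of the p-part); q converges to 3. The iterate converges to (-3, 3).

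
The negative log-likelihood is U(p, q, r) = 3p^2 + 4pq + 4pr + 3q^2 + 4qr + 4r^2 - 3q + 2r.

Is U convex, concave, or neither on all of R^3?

convex

U is quadratic, so its Hessian is the constant matrix H = [[6, 4, 4], [4, 6, 4], [4, 4, 8]].
Leading principal minors: 6, 20, 96.
All positive ⇒ H ≻ 0 ⇒ convex.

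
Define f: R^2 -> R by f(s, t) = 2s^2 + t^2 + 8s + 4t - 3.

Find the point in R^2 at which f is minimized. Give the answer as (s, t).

(-2, -2)

f(s,t) separates as P(s) + Q(t) − 3, so its minimum is min P + min Q − 3.
P'(s) = 4s + 8 vanishes at s ∈ {-2}; Q'(t) = 2(t + 2) vanishes at t ∈ {-2}.
Local minima of P (where P''>0): P(-2)=-8. Local minima of Q: Q(-2)=-4.
So the global minimum of f is P(-2) + Q(-2) − 3 = -8 − 4 − 3 = -15, attained at (-2, -2).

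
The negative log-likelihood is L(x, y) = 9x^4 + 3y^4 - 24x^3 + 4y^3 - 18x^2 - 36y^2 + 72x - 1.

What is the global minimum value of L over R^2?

L(x,y) separates as P(x) + Q(y) − 1, so its minimum is min P + min Q − 1.
P'(x) = 36(x - 2)(x - 1)(x + 1) vanishes at x ∈ {-1, 1, 2}; Q'(y) = 12y(y - 2)(y + 3) vanishes at y ∈ {-3, 0, 2}.
Local minima of P (where P''>0): P(-1)=-57, P(2)=24. Local minima of Q: Q(-3)=-189, Q(2)=-64.
So the global minimum of L is P(-1) + Q(-3) − 1 = -57 − 189 − 1 = -247, attained at (-1, -3).

-247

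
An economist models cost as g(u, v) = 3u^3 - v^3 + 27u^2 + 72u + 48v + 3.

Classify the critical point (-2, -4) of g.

local minimum

The mixed partial ∂²g/∂u∂v is 0, so the Hessian at any point is diag(g_uu, g_vv) = diag(18(u + 3), -6v).
At (-2, -4): H = diag(18, 24).
Both eigenvalues are positive, so H is positive definite: a local minimum.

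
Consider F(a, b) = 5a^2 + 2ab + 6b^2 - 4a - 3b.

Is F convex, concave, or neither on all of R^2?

convex

F is quadratic, so its Hessian is the constant matrix H = [[10, 2], [2, 12]].
det(H) = 116, tr(H) = 22.
det(H) > 0 and tr(H) > 0, so H is positive definite everywhere: convex.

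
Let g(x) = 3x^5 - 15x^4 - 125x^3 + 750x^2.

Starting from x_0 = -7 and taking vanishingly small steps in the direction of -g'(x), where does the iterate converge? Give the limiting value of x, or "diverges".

g'(x) = 15x(x - 5)(x - 4)(x + 5), so g'(-7) = 27720.
Gradient descent moves in the -g' direction, i.e. x is decreasing.
There is no critical point below x=-7, and g' keeps the same sign, so the iterate runs off to −∞.

diverges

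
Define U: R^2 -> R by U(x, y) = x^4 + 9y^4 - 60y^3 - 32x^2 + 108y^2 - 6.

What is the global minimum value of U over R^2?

-262

U(x,y) separates as P(x) + Q(y) − 6, so its minimum is min P + min Q − 6.
P'(x) = 4x(x - 4)(x + 4) vanishes at x ∈ {-4, 0, 4}; Q'(y) = 36y(y - 3)(y - 2) vanishes at y ∈ {0, 2, 3}.
Local minima of P (where P''>0): P(-4)=-256, P(4)=-256. Local minima of Q: Q(0)=0, Q(3)=81.
So the global minimum of U is P(-4) + Q(0) − 6 = -256 + 0 − 6 = -262, attained at (-4, 0).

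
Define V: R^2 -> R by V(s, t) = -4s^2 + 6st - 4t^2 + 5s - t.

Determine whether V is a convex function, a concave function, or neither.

V is quadratic, so its Hessian is the constant matrix H = [[-8, 6], [6, -8]].
det(H) = 28, tr(H) = -16.
det(H) > 0 and tr(H) < 0, so H is negative definite everywhere: concave.

concave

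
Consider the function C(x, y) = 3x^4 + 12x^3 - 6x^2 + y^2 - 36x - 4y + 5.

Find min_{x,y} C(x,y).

C(x,y) separates as P(x) + Q(y) + 5, so its minimum is min P + min Q + 5.
P'(x) = 12(x - 1)(x + 1)(x + 3) vanishes at x ∈ {-3, -1, 1}; Q'(y) = 2y - 4 vanishes at y ∈ {2}.
Local minima of P (where P''>0): P(-3)=-27, P(1)=-27. Local minima of Q: Q(2)=-4.
So the global minimum of C is P(-3) + Q(2) + 5 = -27 − 4 + 5 = -26, attained at (-3, 2).

-26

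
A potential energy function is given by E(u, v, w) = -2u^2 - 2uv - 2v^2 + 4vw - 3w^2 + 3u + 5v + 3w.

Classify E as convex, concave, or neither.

E is quadratic, so its Hessian is the constant matrix H = [[-4, -2, 0], [-2, -4, 4], [0, 4, -6]].
Leading principal minors: -4, 12, -8.
Signs alternate −, +, − ⇒ H ≺ 0 ⇒ concave.

concave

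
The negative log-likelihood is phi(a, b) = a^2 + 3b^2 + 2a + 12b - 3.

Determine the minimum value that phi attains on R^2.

-16

phi(a,b) separates as P(a) + Q(b) − 3, so its minimum is min P + min Q − 3.
P'(a) = 2a + 2 vanishes at a ∈ {-1}; Q'(b) = 6b + 12 vanishes at b ∈ {-2}.
Local minima of P (where P''>0): P(-1)=-1. Local minima of Q: Q(-2)=-12.
So the global minimum of phi is P(-1) + Q(-2) − 3 = -1 − 12 − 3 = -16, attained at (-1, -2).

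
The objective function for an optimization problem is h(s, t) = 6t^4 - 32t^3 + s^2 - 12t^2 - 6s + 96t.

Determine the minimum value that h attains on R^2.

h(s,t) separates as P(s) + Q(t), so its minimum is min P + min Q.
P'(s) = 2s - 6 vanishes at s ∈ {3}; Q'(t) = 24(t - 4)(t - 1)(t + 1) vanishes at t ∈ {-1, 1, 4}.
Local minima of P (where P''>0): P(3)=-9. Local minima of Q: Q(-1)=-70, Q(4)=-320.
So the global minimum of h is P(3) + Q(4) = -9 − 320 = -329, attained at (3, 4).

-329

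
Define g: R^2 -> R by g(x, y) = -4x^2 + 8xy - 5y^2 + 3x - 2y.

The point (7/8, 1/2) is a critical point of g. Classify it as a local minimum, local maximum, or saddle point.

The Hessian of g is constant: H = [[-8, 8], [8, -10]].
det(H) = (-8)·(-10) − 8² = 16.
det(H) > 0 and tr(H) = -18 < 0, so H is negative definite and the point is a local maximum.

local maximum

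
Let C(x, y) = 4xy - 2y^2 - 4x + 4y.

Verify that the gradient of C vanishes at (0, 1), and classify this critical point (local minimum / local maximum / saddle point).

∇C = (4y - 4, 4x - 4y + 4); substituting (0, 1) gives ∇C = (0, 0), so (0, 1) is indeed a critical point.
The Hessian of C is constant: H = [[0, 4], [4, -4]].
det(H) = 0·(-4) − 4² = -16.
Since det(H) < 0, H is indefinite and the critical point is a saddle point.

saddle point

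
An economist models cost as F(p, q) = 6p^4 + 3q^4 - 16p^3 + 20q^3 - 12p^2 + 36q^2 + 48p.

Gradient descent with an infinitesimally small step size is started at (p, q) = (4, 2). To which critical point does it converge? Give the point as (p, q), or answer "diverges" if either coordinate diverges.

F is separable, so gradient descent decouples: p follows -∂F/∂p, q follows -∂F/∂q.
∂F/∂p = 24(p - 2)(p - 1)(p + 1); at p=4 this is 720, so p decreases.
∂F/∂q = 12q(q + 2)(q + 3); at q=2 this is 480, so q decreases.
p converges to its nearest critical value 2 (a local min of the p-part); q converges to 0. The iterate converges to (2, 0).

(2, 0)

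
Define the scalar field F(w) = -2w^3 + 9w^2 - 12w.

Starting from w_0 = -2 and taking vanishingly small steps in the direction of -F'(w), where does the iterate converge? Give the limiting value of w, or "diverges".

F'(w) = -6(w - 2)(w - 1), so F'(-2) = -72.
Gradient descent moves in the -F' direction, i.e. w is increasing.
The nearest critical point in that direction is w = 1, where F'' = 6 > 0 (a local minimum). The iterate converges there.

1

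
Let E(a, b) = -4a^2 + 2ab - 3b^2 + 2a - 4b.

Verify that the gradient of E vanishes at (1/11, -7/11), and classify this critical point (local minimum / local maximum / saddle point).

local maximum

∇E = (-8a + 2b + 2, 2a - 6b - 4); substituting (1/11, -7/11) gives ∇E = (0, 0), so (1/11, -7/11) is indeed a critical point.
The Hessian of E is constant: H = [[-8, 2], [2, -6]].
det(H) = (-8)·(-6) − 2² = 44.
det(H) > 0 and tr(H) = -14 < 0, so H is negative definite and the point is a local maximum.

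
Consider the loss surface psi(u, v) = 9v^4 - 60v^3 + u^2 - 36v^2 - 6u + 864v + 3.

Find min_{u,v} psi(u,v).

psi(u,v) separates as P(u) + Q(v) + 3, so its minimum is min P + min Q + 3.
P'(u) = 2u - 6 vanishes at u ∈ {3}; Q'(v) = 36(v - 4)(v - 3)(v + 2) vanishes at v ∈ {-2, 3, 4}.
Local minima of P (where P''>0): P(3)=-9. Local minima of Q: Q(-2)=-1248, Q(4)=1344.
So the global minimum of psi is P(3) + Q(-2) + 3 = -9 − 1248 + 3 = -1254, attained at (3, -2).

-1254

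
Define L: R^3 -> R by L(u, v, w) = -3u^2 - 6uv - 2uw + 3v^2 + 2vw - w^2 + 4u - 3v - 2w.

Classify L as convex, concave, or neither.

neither

L is quadratic, so its Hessian is the constant matrix H = [[-6, -6, -2], [-6, 6, 2], [-2, 2, -2]].
Leading principal minors: -6, -72, 192.
Neither pattern holds ⇒ H is indefinite ⇒ neither convex nor concave.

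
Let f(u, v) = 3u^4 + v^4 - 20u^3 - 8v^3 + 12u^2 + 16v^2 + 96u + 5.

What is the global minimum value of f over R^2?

f(u,v) separates as P(u) + Q(v) + 5, so its minimum is min P + min Q + 5.
P'(u) = 12(u - 4)(u - 2)(u + 1) vanishes at u ∈ {-1, 2, 4}; Q'(v) = 4v(v - 4)(v - 2) vanishes at v ∈ {0, 2, 4}.
Local minima of P (where P''>0): P(-1)=-61, P(4)=64. Local minima of Q: Q(0)=0, Q(4)=0.
So the global minimum of f is P(-1) + Q(0) + 5 = -61 + 0 + 5 = -56, attained at (-1, 0).

-56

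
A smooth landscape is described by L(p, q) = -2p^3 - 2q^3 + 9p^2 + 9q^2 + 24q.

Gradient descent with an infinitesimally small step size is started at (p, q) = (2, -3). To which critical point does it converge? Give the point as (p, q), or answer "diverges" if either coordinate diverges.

(0, -1)

L is separable, so gradient descent decouples: p follows -∂L/∂p, q follows -∂L/∂q.
∂L/∂p = -6p(p - 3); at p=2 this is 12, so p decreases.
∂L/∂q = -6(q - 4)(q + 1); at q=-3 this is -84, so q increases.
p converges to its nearest critical value 0 (a local min of the p-part); q converges to -1. The iterate converges to (0, -1).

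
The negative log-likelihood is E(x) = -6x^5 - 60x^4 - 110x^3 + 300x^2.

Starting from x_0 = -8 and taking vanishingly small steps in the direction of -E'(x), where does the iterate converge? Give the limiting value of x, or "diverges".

-5

E'(x) = -30x(x - 1)(x + 4)(x + 5), so E'(-8) = -25920.
Gradient descent moves in the -E' direction, i.e. x is increasing.
The nearest critical point in that direction is x = -5, where E'' = 900 > 0 (a local minimum). The iterate converges there.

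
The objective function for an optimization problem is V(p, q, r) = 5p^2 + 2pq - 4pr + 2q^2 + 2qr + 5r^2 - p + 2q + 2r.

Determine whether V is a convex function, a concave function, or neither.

convex

V is quadratic, so its Hessian is the constant matrix H = [[10, 2, -4], [2, 4, 2], [-4, 2, 10]].
Leading principal minors: 10, 36, 224.
All positive ⇒ H ≻ 0 ⇒ convex.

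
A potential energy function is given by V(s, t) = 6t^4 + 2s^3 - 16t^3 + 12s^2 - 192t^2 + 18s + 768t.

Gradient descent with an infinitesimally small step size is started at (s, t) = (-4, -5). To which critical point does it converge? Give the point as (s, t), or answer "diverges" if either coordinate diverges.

V is separable, so gradient descent decouples: s follows -∂V/∂s, t follows -∂V/∂t.
∂V/∂s = 6(s + 1)(s + 3); at s=-4 this is 18, so s decreases.
∂V/∂t = 24(t - 4)(t - 2)(t + 4); at t=-5 this is -1512, so t increases.
The s-coordinate has no critical point in that direction and runs off to infinity.

diverges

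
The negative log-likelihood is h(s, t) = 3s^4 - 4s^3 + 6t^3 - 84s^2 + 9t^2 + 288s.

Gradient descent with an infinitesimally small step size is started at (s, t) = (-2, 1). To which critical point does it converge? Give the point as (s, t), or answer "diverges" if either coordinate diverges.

(-4, 0)

h is separable, so gradient descent decouples: s follows -∂h/∂s, t follows -∂h/∂t.
∂h/∂s = 12(s - 3)(s - 2)(s + 4); at s=-2 this is 480, so s decreases.
∂h/∂t = 18t(t + 1); at t=1 this is 36, so t decreases.
s converges to its nearest critical value -4 (a local min of the s-part); t converges to 0. The iterate converges to (-4, 0).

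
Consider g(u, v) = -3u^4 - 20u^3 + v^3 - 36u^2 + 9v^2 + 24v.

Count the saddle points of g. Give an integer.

g separates as a function of u plus a function of v, so ∇g=0 decouples.
∂g/∂u = -12u(u + 2)(u + 3) = 0 at u ∈ {-3, -2, 0}; ∂g/∂v = 3(v + 2)(v + 4) = 0 at v ∈ {-4, -2}.
The Hessian is diagonal: diag(g_uu, g_vv). Second derivatives: g_uu(-3)=-36, g_uu(-2)=24, g_uu(0)=-72; g_vv(-4)=-6, g_vv(-2)=6.
Saddle points occur where the two diagonal entries have opposite signs: (-3, -2), (-2, -4), (0, -2). Count: 3.

3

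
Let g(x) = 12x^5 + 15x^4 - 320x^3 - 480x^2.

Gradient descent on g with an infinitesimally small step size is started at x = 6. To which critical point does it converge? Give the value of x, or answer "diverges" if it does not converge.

g'(x) = 60x(x - 4)(x + 1)(x + 4), so g'(6) = 50400.
Gradient descent moves in the -g' direction, i.e. x is decreasing.
The nearest critical point in that direction is x = 4, where g'' = 9600 > 0 (a local minimum). The iterate converges there.

4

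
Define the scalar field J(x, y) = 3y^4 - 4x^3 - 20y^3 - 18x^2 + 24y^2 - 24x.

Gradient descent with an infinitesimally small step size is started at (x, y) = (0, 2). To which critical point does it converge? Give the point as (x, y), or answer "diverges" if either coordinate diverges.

diverges

J is separable, so gradient descent decouples: x follows -∂J/∂x, y follows -∂J/∂y.
∂J/∂x = -12(x + 1)(x + 2); at x=0 this is -24, so x increases.
∂J/∂y = 12y(y - 4)(y - 1); at y=2 this is -48, so y increases.
The x-coordinate has no critical point in that direction and runs off to infinity.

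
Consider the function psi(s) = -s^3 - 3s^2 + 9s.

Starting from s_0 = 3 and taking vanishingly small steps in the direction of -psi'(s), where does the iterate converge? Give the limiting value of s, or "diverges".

diverges

psi'(s) = -3(s - 1)(s + 3), so psi'(3) = -36.
Gradient descent moves in the -psi' direction, i.e. s is increasing.
There is no critical point above s=3, and psi' keeps the same sign, so the iterate runs off to +∞.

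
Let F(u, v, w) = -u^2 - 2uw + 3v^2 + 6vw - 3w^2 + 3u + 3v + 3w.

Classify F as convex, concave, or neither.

F is quadratic, so its Hessian is the constant matrix H = [[-2, 0, -2], [0, 6, 6], [-2, 6, -6]].
Leading principal minors: -2, -12, 120.
Neither pattern holds ⇒ H is indefinite ⇒ neither convex nor concave.

neither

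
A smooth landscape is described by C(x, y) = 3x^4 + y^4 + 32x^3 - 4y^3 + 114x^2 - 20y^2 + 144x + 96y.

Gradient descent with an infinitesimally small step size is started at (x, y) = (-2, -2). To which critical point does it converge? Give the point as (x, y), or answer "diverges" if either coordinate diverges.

C is separable, so gradient descent decouples: x follows -∂C/∂x, y follows -∂C/∂y.
∂C/∂x = 12(x + 1)(x + 3)(x + 4); at x=-2 this is -24, so x increases.
∂C/∂y = 4(y - 4)(y - 2)(y + 3); at y=-2 this is 96, so y decreases.
x converges to its nearest critical value -1 (a local min of the x-part); y converges to -3. The iterate converges to (-1, -3).

(-1, -3)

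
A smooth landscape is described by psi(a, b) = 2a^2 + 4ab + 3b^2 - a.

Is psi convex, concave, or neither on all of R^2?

convex

psi is quadratic, so its Hessian is the constant matrix H = [[4, 4], [4, 6]].
det(H) = 8, tr(H) = 10.
det(H) > 0 and tr(H) > 0, so H is positive definite everywhere: convex.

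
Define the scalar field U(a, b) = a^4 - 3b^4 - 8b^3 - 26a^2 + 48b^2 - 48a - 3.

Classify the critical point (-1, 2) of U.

local maximum

The mixed partial ∂²U/∂a∂b is 0, so the Hessian at any point is diag(U_aa, U_bb) = diag(4(3a^2 - 13), 12(-3b^2 - 4b + 8)).
At (-1, 2): H = diag(-40, -144).
Both eigenvalues are negative, so H is negative definite: a local maximum.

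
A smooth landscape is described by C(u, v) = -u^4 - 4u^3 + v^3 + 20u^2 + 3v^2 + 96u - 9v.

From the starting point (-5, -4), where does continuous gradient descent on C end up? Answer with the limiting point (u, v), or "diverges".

diverges

C is separable, so gradient descent decouples: u follows -∂C/∂u, v follows -∂C/∂v.
∂C/∂u = -4(u - 3)(u + 2)(u + 4); at u=-5 this is 96, so u decreases.
∂C/∂v = 3(v - 1)(v + 3); at v=-4 this is 15, so v decreases.
The u-coordinate has no critical point in that direction and runs off to infinity.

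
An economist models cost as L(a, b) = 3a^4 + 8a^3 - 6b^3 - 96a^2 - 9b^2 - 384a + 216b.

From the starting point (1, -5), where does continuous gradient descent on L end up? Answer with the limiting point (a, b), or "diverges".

(4, -4)

L is separable, so gradient descent decouples: a follows -∂L/∂a, b follows -∂L/∂b.
∂L/∂a = 12(a - 4)(a + 2)(a + 4); at a=1 this is -540, so a increases.
∂L/∂b = -18(b - 3)(b + 4); at b=-5 this is -144, so b increases.
a converges to its nearest critical value 4 (a local min of the a-part); b converges to -4. The iterate converges to (4, -4).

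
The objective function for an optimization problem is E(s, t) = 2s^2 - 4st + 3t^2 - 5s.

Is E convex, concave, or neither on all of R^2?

convex

E is quadratic, so its Hessian is the constant matrix H = [[4, -4], [-4, 6]].
det(H) = 8, tr(H) = 10.
det(H) > 0 and tr(H) > 0, so H is positive definite everywhere: convex.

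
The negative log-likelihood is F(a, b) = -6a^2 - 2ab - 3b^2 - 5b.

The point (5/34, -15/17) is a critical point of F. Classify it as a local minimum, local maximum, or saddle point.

local maximum

The Hessian of F is constant: H = [[-12, -2], [-2, -6]].
det(H) = (-12)·(-6) − (-2)² = 68.
det(H) > 0 and tr(H) = -18 < 0, so H is negative definite and the point is a local maximum.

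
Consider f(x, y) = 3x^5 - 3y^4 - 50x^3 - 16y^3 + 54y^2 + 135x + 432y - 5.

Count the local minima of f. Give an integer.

f separates as a function of x plus a function of y, so ∇f=0 decouples.
∂f/∂x = 15(x - 3)(x - 1)(x + 1)(x + 3) = 0 at x ∈ {-3, -1, 1, 3}; ∂f/∂y = -12(y - 3)(y + 3)(y + 4) = 0 at y ∈ {-4, -3, 3}.
The Hessian is diagonal: diag(f_xx, f_yy). Second derivatives: f_xx(-3)=-720, f_xx(-1)=240, f_xx(1)=-240, f_xx(3)=720; f_yy(-4)=-84, f_yy(-3)=72, f_yy(3)=-504.
Local minima occur where both diagonal entries positive: (-1, -3), (3, -3). Count: 2.

2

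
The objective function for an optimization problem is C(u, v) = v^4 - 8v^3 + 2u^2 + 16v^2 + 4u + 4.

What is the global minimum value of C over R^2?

C(u,v) separates as P(u) + Q(v) + 4, so its minimum is min P + min Q + 4.
P'(u) = 4u + 4 vanishes at u ∈ {-1}; Q'(v) = 4v(v - 4)(v - 2) vanishes at v ∈ {0, 2, 4}.
Local minima of P (where P''>0): P(-1)=-2. Local minima of Q: Q(0)=0, Q(4)=0.
So the global minimum of C is P(-1) + Q(0) + 4 = -2 + 0 + 4 = 2, attained at (-1, 0).

2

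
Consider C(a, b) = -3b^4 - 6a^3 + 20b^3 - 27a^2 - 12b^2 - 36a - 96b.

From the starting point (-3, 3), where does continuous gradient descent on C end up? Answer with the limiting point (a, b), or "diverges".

(-2, 2)

C is separable, so gradient descent decouples: a follows -∂C/∂a, b follows -∂C/∂b.
∂C/∂a = -18(a + 1)(a + 2); at a=-3 this is -36, so a increases.
∂C/∂b = -12(b - 4)(b - 2)(b + 1); at b=3 this is 48, so b decreases.
a converges to its nearest critical value -2 (a local min of the a-part); b converges to 2. The iterate converges to (-2, 2).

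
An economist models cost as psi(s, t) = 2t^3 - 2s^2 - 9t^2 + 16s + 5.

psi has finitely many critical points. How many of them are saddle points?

psi separates as a function of s plus a function of t, so ∇psi=0 decouples.
∂psi/∂s = -4(s - 4) = 0 at s ∈ {4}; ∂psi/∂t = 6t(t - 3) = 0 at t ∈ {0, 3}.
The Hessian is diagonal: diag(psi_ss, psi_tt). Second derivatives: psi_ss(4)=-4; psi_tt(0)=-18, psi_tt(3)=18.
Saddle points occur where the two diagonal entries have opposite signs: (4, 3). Count: 1.

1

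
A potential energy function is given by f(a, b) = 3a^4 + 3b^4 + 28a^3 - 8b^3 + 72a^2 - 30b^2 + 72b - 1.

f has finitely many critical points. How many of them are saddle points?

f separates as a function of a plus a function of b, so ∇f=0 decouples.
∂f/∂a = 12a(a + 3)(a + 4) = 0 at a ∈ {-4, -3, 0}; ∂f/∂b = 12(b - 3)(b - 1)(b + 2) = 0 at b ∈ {-2, 1, 3}.
The Hessian is diagonal: diag(f_aa, f_bb). Second derivatives: f_aa(-4)=48, f_aa(-3)=-36, f_aa(0)=144; f_bb(-2)=180, f_bb(1)=-72, f_bb(3)=120.
Saddle points occur where the two diagonal entries have opposite signs: (-4, 1), (-3, -2), (-3, 3), (0, 1). Count: 4.

4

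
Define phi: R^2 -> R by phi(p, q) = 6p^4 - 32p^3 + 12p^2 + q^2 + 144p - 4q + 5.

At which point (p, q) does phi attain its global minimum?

phi(p,q) separates as A(p) + B(q) + 5, so its minimum is min A + min B + 5.
A'(p) = 24(p - 3)(p - 2)(p + 1) vanishes at p ∈ {-1, 2, 3}; B'(q) = 2q - 4 vanishes at q ∈ {2}.
Local minima of A (where A''>0): A(-1)=-94, A(3)=162. Local minima of B: B(2)=-4.
So the global minimum of phi is A(-1) + B(2) + 5 = -94 − 4 + 5 = -93, attained at (-1, 2).

(-1, 2)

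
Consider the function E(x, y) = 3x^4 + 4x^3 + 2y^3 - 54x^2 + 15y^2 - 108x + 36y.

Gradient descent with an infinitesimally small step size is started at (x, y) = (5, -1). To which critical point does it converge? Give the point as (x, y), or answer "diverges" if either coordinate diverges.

(3, -2)

E is separable, so gradient descent decouples: x follows -∂E/∂x, y follows -∂E/∂y.
∂E/∂x = 12(x - 3)(x + 1)(x + 3); at x=5 this is 1152, so x decreases.
∂E/∂y = 6(y + 2)(y + 3); at y=-1 this is 12, so y decreases.
x converges to its nearest critical value 3 (a local min of the x-part); y converges to -2. The iterate converges to (3, -2).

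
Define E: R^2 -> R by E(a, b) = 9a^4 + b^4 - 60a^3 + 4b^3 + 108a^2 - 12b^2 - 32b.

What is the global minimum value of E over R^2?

-64

E(a,b) separates as P(a) + Q(b), so its minimum is min P + min Q.
P'(a) = 36a(a - 3)(a - 2) vanishes at a ∈ {0, 2, 3}; Q'(b) = 4(b - 2)(b + 1)(b + 4) vanishes at b ∈ {-4, -1, 2}.
Local minima of P (where P''>0): P(0)=0, P(3)=81. Local minima of Q: Q(-4)=-64, Q(2)=-64.
So the global minimum of E is P(0) + Q(-4) = 0 − 64 = -64, attained at (0, -4).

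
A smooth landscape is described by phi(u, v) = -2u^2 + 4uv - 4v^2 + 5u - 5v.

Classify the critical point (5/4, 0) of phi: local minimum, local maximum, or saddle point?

The Hessian of phi is constant: H = [[-4, 4], [4, -8]].
det(H) = (-4)·(-8) − 4² = 16.
det(H) > 0 and tr(H) = -12 < 0, so H is negative definite and the point is a local maximum.

local maximum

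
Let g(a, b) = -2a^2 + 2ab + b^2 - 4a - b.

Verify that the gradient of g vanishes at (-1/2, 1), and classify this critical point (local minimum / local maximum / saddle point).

∇g = (-4a + 2b - 4, 2a + 2b - 1); substituting (-1/2, 1) gives ∇g = (0, 0), so (-1/2, 1) is indeed a critical point.
The Hessian of g is constant: H = [[-4, 2], [2, 2]].
det(H) = (-4)·2 − 2² = -12.
Since det(H) < 0, H is indefinite and the critical point is a saddle point.

saddle point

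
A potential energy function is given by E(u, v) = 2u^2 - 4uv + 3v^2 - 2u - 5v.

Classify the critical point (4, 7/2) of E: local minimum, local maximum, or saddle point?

The Hessian of E is constant: H = [[4, -4], [-4, 6]].
det(H) = 4·6 − (-4)² = 8.
det(H) > 0 and tr(H) = 10 > 0, so H is positive definite and the point is a local minimum.

local minimum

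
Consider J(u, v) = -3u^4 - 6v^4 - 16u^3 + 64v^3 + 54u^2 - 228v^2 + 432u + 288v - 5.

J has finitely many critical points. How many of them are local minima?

J separates as a function of u plus a function of v, so ∇J=0 decouples.
∂J/∂u = -12(u - 3)(u + 3)(u + 4) = 0 at u ∈ {-4, -3, 3}; ∂J/∂v = -24(v - 4)(v - 3)(v - 1) = 0 at v ∈ {1, 3, 4}.
The Hessian is diagonal: diag(J_uu, J_vv). Second derivatives: J_uu(-4)=-84, J_uu(-3)=72, J_uu(3)=-504; J_vv(1)=-144, J_vv(3)=48, J_vv(4)=-72.
Local minima occur where both diagonal entries positive: (-3, 3). Count: 1.

1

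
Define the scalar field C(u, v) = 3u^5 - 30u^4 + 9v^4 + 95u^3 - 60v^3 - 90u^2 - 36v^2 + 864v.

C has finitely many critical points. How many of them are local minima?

C separates as a function of u plus a function of v, so ∇C=0 decouples.
∂C/∂u = 15u(u - 4)(u - 3)(u - 1) = 0 at u ∈ {0, 1, 3, 4}; ∂C/∂v = 36(v - 4)(v - 3)(v + 2) = 0 at v ∈ {-2, 3, 4}.
The Hessian is diagonal: diag(C_uu, C_vv). Second derivatives: C_uu(0)=-180, C_uu(1)=90, C_uu(3)=-90, C_uu(4)=180; C_vv(-2)=1080, C_vv(3)=-180, C_vv(4)=216.
Local minima occur where both diagonal entries positive: (1, -2), (1, 4), (4, -2), (4, 4). Count: 4.

4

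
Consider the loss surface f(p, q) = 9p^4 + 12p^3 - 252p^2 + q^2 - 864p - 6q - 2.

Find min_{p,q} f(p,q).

f(p,q) separates as A(p) + B(q) − 2, so its minimum is min A + min B − 2.
A'(p) = 36(p - 4)(p + 2)(p + 3) vanishes at p ∈ {-3, -2, 4}; B'(q) = 2q - 6 vanishes at q ∈ {3}.
Local minima of A (where A''>0): A(-3)=729, A(4)=-4416. Local minima of B: B(3)=-9.
So the global minimum of f is A(4) + B(3) − 2 = -4416 − 9 − 2 = -4427, attained at (4, 3).

-4427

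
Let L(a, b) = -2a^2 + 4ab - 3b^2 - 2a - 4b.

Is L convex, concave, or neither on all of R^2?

concave

L is quadratic, so its Hessian is the constant matrix H = [[-4, 4], [4, -6]].
det(H) = 8, tr(H) = -10.
det(H) > 0 and tr(H) < 0, so H is negative definite everywhere: concave.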